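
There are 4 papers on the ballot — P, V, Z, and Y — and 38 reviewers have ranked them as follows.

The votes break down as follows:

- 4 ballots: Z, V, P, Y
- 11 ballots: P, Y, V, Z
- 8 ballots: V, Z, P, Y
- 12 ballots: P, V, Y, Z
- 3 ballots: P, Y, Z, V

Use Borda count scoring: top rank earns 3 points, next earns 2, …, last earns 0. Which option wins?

Borda scores:
  P: 4·1 + 11·3 + 8·1 + 12·3 + 3·3 = 90
  V: 4·2 + 11·1 + 8·3 + 12·2 + 3·0 = 67
  Z: 4·3 + 11·0 + 8·2 + 12·0 + 3·1 = 31
  Y: 4·0 + 11·2 + 8·0 + 12·1 + 3·2 = 40
P has the highest total.

P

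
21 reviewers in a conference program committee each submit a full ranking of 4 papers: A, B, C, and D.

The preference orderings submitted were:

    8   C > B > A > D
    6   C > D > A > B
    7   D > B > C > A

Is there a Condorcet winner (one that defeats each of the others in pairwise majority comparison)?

Yes

Head-to-head results (21 voters total):
A vs B: B wins 15–6.
A vs C: C wins 21–0.
A vs D: D wins 13–8.
B vs C: C wins 14–7.
B vs D: D wins 13–8.
C vs D: C wins 14–7.
C beats each rival — A (21–0), B (14–7), D (14–7) — so C is the Condorcet winner.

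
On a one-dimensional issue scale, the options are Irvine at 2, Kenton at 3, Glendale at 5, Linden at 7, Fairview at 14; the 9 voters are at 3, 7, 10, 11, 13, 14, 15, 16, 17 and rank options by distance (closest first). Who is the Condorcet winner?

Fairview

With single-peaked preferences on a line, the Condorcet winner is the candidate closest to the median voter.
The median voter (position 13) is closest to Fairview at 14.
Check: Fairview vs Linden — voters closer to Fairview: 6 of 9.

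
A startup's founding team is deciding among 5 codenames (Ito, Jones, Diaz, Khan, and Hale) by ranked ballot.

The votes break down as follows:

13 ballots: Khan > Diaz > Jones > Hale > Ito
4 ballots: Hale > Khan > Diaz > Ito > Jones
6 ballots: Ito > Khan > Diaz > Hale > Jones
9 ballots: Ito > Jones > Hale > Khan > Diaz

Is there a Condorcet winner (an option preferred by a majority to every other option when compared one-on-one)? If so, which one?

Khan

Head-to-head results (32 voters total):
Ito vs Jones: Ito wins 19–13.
Ito vs Diaz: Diaz wins 17–15.
Ito vs Khan: Khan wins 17–15.
Ito vs Hale: Hale wins 17–15.
Jones vs Diaz: Diaz wins 23–9.
Jones vs Khan: Khan wins 23–9.
Jones vs Hale: Jones wins 22–10.
Diaz vs Khan: Khan wins 32–0.
Diaz vs Hale: Diaz wins 19–13.
Khan vs Hale: Khan wins 19–13.
Khan beats each rival — Ito (17–15), Jones (23–9), Diaz (32–0), Hale (19–13) — so Khan is the Condorcet winner.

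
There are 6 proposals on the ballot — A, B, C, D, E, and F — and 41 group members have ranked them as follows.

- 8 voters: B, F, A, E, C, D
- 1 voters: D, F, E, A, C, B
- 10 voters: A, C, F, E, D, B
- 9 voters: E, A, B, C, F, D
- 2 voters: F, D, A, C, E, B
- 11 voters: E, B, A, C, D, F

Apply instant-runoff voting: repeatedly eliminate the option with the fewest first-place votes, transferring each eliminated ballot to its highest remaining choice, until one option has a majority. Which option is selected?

E

Round 1: E 20, A 10, B 8, F 2, D 1, C 0. C has the fewest and is eliminated.
Round 2: E 20, A 10, B 8, F 2, D 1. D has the fewest and is eliminated.
Round 3: E 20, A 10, B 8, F 3. F has the fewest and is eliminated.
Round 4: E 21, A 12, B 8. E has a majority.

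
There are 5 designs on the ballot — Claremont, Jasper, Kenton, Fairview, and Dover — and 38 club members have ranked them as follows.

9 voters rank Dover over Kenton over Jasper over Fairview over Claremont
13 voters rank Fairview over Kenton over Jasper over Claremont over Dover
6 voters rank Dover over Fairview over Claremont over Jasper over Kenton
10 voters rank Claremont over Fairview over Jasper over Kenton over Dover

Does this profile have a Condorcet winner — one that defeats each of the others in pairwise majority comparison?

Yes

Head-to-head results (38 voters total):
Claremont vs Jasper: Jasper wins 22–16.
Claremont vs Kenton: Kenton wins 22–16.
Claremont vs Fairview: Fairview wins 28–10.
Claremont vs Dover: Claremont wins 23–15.
Jasper vs Kenton: Kenton wins 22–16.
Jasper vs Fairview: Fairview wins 29–9.
Jasper vs Dover: Jasper wins 23–15.
Kenton vs Fairview: Fairview wins 29–9.
Kenton vs Dover: Kenton wins 23–15.
Fairview vs Dover: Fairview wins 23–15.
Fairview beats each rival — Claremont (28–10), Jasper (29–9), Kenton (29–9), Dover (23–15) — so Fairview is the Condorcet winner.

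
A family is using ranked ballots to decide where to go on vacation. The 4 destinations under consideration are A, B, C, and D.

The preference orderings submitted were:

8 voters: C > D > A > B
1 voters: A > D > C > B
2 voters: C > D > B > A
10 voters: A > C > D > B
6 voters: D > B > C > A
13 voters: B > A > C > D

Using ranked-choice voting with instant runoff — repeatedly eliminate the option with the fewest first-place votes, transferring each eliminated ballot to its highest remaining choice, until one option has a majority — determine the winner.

B

Round 1: B 13, A 11, C 10, D 6. D has the fewest and is eliminated.
Round 2: B 19, A 11, C 10. C has the fewest and is eliminated.
Round 3: B 21, A 19. B has a majority.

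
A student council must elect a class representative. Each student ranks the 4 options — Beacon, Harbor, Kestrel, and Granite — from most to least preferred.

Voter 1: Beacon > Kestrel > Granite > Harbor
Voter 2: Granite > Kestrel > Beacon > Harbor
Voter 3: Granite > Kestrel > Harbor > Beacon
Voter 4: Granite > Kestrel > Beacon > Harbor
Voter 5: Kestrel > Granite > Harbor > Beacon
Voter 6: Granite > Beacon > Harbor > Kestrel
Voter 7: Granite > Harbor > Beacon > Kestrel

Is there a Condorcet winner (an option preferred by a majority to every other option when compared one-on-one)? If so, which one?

Head-to-head results (7 voters total):
Beacon vs Harbor: Beacon wins 4–3.
Beacon vs Kestrel: Kestrel wins 4–3.
Beacon vs Granite: Granite wins 6–1.
Harbor vs Kestrel: Kestrel wins 5–2.
Harbor vs Granite: Granite wins 7–0.
Kestrel vs Granite: Granite wins 5–2.
Granite beats each rival — Beacon (6–1), Harbor (7–0), Kestrel (5–2) — so Granite is the Condorcet winner.

Granite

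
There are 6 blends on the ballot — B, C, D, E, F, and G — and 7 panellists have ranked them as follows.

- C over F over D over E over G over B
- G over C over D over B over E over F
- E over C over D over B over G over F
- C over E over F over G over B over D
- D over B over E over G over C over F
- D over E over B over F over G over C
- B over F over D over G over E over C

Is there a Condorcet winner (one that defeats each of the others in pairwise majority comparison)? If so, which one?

Head-to-head results (7 voters total):
B vs C: C wins 4–3.
B vs D: D wins 5–2.
B vs E: E wins 4–3.
B vs F: B wins 5–2.
B vs G: B wins 4–3.
C vs D: C wins 4–3.
C vs E: E wins 4–3.
C vs F: C wins 5–2.
C vs G: G wins 4–3.
D vs E: D wins 5–2.
D vs F: D wins 4–3.
D vs G: D wins 5–2.
E vs F: E wins 5–2.
E vs G: E wins 5–2.
F vs G: F wins 4–3.
No candidate beats all others: B beats G beats C beats B, a majority cycle.

None — there is no Condorcet winner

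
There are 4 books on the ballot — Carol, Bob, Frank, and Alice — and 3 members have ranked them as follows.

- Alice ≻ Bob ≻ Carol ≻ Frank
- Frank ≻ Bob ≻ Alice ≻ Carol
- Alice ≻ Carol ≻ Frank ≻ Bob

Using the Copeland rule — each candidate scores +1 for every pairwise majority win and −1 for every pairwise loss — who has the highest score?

Pairwise results:
  Carol vs Bob: Bob wins 2–1.
  Carol vs Frank: Carol wins 2–1.
  Carol vs Alice: Alice wins 3–0.
  Bob vs Frank: Frank wins 2–1.
  Bob vs Alice: Alice wins 2–1.
  Frank vs Alice: Alice wins 2–1.
Copeland scores (wins − losses):
  Carol: 1 − 2 = -1
  Bob: 1 − 2 = -1
  Frank: 1 − 2 = -1
  Alice: 3 − 0 = 3
Alice has the best Copeland score.

Alice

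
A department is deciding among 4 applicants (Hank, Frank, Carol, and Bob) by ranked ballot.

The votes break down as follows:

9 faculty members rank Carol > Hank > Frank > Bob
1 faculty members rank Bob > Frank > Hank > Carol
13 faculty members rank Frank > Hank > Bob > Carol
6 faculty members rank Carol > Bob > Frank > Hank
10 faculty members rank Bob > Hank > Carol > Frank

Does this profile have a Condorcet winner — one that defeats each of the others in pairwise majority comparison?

No

Head-to-head results (39 voters total):
Hank vs Frank: Frank wins 20–19.
Hank vs Carol: Hank wins 24–15.
Hank vs Bob: Hank wins 22–17.
Frank vs Carol: Carol wins 25–14.
Frank vs Bob: Frank wins 22–17.
Carol vs Bob: Bob wins 24–15.
No candidate beats all others: Hank beats Carol beats Frank beats Hank, a majority cycle.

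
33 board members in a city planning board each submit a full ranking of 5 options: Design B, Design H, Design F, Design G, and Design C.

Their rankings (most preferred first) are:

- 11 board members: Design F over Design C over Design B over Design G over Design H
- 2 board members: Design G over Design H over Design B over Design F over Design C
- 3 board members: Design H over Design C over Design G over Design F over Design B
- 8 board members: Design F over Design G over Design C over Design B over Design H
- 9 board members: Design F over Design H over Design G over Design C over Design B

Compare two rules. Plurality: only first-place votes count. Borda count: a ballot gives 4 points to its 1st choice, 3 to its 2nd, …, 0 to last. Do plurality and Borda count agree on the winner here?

Plurality first-place counts: Design B 0, Design H 3, Design F 28, Design G 2, Design C 0 → Design F.
Borda totals: Design B 34, Design H 45, Design F 117, Design G 67, Design C 67 → Design F.
The two rules agree on Design F.

Yes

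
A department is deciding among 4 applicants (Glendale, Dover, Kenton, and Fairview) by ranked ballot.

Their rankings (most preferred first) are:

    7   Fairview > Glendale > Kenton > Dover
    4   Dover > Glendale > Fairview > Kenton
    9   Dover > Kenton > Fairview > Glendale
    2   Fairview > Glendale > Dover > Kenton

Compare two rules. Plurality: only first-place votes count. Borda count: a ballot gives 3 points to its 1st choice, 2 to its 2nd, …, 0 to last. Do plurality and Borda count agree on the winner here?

Plurality first-place counts: Glendale 0, Dover 13, Kenton 0, Fairview 9 → Dover.
Borda totals: Glendale 26, Dover 41, Kenton 25, Fairview 40 → Dover.
The two rules agree on Dover.

Yes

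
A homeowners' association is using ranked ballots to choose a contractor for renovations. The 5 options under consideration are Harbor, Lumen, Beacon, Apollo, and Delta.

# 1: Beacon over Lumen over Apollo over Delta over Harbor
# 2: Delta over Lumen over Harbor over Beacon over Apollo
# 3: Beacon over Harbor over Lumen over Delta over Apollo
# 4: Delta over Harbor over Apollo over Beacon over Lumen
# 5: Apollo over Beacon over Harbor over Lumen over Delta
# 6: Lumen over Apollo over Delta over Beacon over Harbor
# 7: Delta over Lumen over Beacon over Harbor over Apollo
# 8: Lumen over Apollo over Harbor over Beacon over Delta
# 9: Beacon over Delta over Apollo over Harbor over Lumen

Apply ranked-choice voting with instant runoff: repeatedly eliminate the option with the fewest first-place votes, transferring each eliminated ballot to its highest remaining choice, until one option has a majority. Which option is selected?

Beacon

Round 1: Beacon 3, Delta 3, Lumen 2, Apollo 1, Harbor 0. Harbor has the fewest and is eliminated.
Round 2: Beacon 3, Delta 3, Lumen 2, Apollo 1. Apollo has the fewest and is eliminated.
Round 3: Beacon 4, Delta 3, Lumen 2. Lumen has the fewest and is eliminated.
Round 4: Beacon 5, Delta 4. Beacon has a majority.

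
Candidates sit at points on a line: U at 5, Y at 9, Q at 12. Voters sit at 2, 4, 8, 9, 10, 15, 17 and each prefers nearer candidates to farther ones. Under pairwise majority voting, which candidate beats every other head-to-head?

With single-peaked preferences on a line, the Condorcet winner is the candidate closest to the median voter.
The median voter (position 9) is closest to Y at 9.
Check: Y vs Q — voters closer to Y: 5 of 7.

Y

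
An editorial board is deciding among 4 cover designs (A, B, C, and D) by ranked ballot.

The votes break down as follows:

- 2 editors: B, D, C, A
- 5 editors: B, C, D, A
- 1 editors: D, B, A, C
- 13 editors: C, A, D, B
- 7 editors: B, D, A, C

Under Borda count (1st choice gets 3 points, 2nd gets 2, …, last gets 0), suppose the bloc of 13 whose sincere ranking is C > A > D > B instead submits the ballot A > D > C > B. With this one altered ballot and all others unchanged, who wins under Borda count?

D

Borda totals with the altered ballot: A 47, B 44, C 25, D 52.
The switch changes the winner from C to D.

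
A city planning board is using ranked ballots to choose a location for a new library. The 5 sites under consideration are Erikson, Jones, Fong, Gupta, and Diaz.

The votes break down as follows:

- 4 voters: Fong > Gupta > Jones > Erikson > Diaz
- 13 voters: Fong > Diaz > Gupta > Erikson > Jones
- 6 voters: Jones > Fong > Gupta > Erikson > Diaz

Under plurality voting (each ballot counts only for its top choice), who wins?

Fong

First-place vote totals:
  Erikson: 0
  Jones: 6
  Fong: 17
  Gupta: 0
  Diaz: 0
Fong has the most first-place votes.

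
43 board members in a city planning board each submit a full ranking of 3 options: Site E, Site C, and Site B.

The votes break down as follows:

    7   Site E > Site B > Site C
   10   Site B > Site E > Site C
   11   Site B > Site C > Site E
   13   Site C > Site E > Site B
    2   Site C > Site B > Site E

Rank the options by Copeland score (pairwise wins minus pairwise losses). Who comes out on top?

Pairwise results:
  Site E vs Site C: Site C wins 26–17.
  Site E vs Site B: Site B wins 23–20.
  Site C vs Site B: Site B wins 28–15.
Copeland scores (wins − losses):
  Site E: 0 − 2 = -2
  Site C: 1 − 1 = 0
  Site B: 2 − 0 = 2
Site B has the best Copeland score.

Site B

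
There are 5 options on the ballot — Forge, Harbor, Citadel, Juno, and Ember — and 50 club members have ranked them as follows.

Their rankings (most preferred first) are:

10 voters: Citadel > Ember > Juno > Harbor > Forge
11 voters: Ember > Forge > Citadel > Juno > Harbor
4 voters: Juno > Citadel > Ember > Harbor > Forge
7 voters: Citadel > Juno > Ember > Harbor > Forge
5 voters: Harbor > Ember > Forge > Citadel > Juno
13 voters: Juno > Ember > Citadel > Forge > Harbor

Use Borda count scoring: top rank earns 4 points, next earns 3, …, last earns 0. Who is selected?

Ember

Borda scores:
  Forge: 10·0 + 11·3 + 4·0 + 7·0 + 5·2 + 13·1 = 56
  Harbor: 10·1 + 11·0 + 4·1 + 7·1 + 5·4 + 13·0 = 41
  Citadel: 10·4 + 11·2 + 4·3 + 7·4 + 5·1 + 13·2 = 133
  Juno: 10·2 + 11·1 + 4·4 + 7·3 + 5·0 + 13·4 = 120
  Ember: 10·3 + 11·4 + 4·2 + 7·2 + 5·3 + 13·3 = 150
Ember has the highest total.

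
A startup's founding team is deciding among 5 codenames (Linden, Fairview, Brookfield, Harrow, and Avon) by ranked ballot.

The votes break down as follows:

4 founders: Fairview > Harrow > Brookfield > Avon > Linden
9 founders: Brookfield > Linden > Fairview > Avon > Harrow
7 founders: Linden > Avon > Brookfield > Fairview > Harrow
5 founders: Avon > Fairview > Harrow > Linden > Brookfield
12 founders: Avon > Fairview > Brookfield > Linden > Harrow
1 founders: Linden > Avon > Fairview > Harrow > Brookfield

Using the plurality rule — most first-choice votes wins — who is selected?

First-place vote totals:
  Linden: 8
  Fairview: 4
  Brookfield: 9
  Harrow: 0
  Avon: 17
Avon has the most first-place votes.

Avon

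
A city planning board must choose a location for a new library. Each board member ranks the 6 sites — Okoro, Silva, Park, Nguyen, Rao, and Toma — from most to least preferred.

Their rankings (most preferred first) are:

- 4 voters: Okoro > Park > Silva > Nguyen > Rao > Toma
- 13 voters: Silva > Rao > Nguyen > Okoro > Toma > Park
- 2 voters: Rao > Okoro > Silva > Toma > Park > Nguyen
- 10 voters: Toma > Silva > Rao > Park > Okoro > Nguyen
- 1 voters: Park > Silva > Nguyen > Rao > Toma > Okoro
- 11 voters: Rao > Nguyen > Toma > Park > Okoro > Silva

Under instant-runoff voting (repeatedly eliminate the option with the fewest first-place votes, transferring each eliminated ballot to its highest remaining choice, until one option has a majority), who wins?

Silva

Round 1: Silva 13, Rao 13, Toma 10, Okoro 4, Park 1, Nguyen 0. Nguyen has the fewest and is eliminated.
Round 2: Silva 13, Rao 13, Toma 10, Okoro 4, Park 1. Park has the fewest and is eliminated.
Round 3: Silva 14, Rao 13, Toma 10, Okoro 4. Okoro has the fewest and is eliminated.
Round 4: Silva 18, Rao 13, Toma 10. Toma has the fewest and is eliminated.
Round 5: Silva 28, Rao 13. Silva has a majority.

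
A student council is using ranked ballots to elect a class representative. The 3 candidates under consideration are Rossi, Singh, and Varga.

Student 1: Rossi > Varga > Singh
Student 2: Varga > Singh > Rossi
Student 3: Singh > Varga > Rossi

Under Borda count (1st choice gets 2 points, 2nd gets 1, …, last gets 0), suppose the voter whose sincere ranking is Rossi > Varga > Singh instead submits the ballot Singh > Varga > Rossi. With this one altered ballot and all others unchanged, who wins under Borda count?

Singh

Borda totals with the altered ballot: Rossi 0, Singh 5, Varga 4.
The switch changes the winner from Varga to Singh.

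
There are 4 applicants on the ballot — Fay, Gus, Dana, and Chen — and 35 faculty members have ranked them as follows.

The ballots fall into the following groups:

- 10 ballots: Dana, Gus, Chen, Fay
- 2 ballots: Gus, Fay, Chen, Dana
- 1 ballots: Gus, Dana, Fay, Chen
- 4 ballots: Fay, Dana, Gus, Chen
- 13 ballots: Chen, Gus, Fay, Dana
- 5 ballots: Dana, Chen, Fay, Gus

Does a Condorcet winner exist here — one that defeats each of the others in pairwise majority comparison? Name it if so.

Head-to-head results (35 voters total):
Fay vs Gus: Gus wins 26–9.
Fay vs Dana: Fay wins 19–16.
Fay vs Chen: Chen wins 28–7.
Gus vs Dana: Dana wins 19–16.
Gus vs Chen: Chen wins 18–17.
Dana vs Chen: Dana wins 20–15.
No candidate beats all others: Fay beats Dana beats Gus beats Fay, a majority cycle.

No Condorcet winner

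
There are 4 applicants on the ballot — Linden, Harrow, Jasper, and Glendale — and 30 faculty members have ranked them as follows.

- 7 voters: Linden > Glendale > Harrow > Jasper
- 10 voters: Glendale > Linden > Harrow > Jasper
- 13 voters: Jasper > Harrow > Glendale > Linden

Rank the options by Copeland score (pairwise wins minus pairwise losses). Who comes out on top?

Pairwise results:
  Linden vs Harrow: Linden wins 17–13.
  Linden vs Jasper: Linden wins 17–13.
  Linden vs Glendale: Glendale wins 23–7.
  Harrow vs Jasper: Harrow wins 17–13.
  Harrow vs Glendale: Glendale wins 17–13.
  Jasper vs Glendale: Glendale wins 17–13.
Copeland scores (wins − losses):
  Linden: 2 − 1 = 1
  Harrow: 1 − 2 = -1
  Jasper: 0 − 3 = -3
  Glendale: 3 − 0 = 3
Glendale has the best Copeland score.

Glendale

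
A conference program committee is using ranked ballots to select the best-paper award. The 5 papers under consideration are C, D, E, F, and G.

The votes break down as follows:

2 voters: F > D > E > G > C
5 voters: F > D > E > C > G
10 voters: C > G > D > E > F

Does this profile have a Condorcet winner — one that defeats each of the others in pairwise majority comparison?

Yes

Head-to-head results (17 voters total):
C vs D: C wins 10–7.
C vs E: C wins 10–7.
C vs F: C wins 10–7.
C vs G: C wins 15–2.
D vs E: D wins 17–0.
D vs F: D wins 10–7.
D vs G: G wins 10–7.
E vs F: E wins 10–7.
E vs G: G wins 10–7.
F vs G: G wins 10–7.
C beats each rival — D (10–7), E (10–7), F (10–7), G (15–2) — so C is the Condorcet winner.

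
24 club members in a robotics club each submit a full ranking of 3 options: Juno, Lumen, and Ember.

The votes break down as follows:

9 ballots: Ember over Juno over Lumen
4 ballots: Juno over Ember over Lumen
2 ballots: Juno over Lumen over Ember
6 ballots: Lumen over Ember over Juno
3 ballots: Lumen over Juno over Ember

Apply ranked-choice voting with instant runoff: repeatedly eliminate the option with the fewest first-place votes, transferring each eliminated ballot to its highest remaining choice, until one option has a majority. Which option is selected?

Ember

Round 1: Lumen 9, Ember 9, Juno 6. Juno has the fewest and is eliminated.
Round 2: Ember 13, Lumen 11. Ember has a majority.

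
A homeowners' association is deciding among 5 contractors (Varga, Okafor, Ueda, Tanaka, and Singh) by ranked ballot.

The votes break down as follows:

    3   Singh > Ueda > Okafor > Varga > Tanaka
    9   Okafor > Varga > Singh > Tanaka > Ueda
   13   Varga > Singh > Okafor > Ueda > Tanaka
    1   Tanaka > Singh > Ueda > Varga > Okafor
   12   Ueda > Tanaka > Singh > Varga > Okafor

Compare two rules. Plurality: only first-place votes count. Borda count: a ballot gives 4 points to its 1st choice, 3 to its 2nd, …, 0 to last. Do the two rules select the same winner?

Plurality first-place counts: Varga 13, Okafor 9, Ueda 12, Tanaka 1, Singh 3 → Varga.
Borda totals: Varga 95, Okafor 68, Ueda 72, Tanaka 49, Singh 96 → Singh.
The two rules disagree: plurality picks Varga, Borda picks Singh.

No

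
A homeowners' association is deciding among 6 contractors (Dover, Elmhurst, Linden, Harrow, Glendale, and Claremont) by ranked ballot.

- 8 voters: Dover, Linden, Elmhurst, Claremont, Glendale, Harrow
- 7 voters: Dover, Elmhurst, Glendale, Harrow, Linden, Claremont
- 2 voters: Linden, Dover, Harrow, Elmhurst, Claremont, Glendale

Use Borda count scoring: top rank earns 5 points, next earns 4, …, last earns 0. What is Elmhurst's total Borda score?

56

Borda scores:
  Dover: 8·5 + 7·5 + 2·4 = 83
  Elmhurst: 8·3 + 7·4 + 2·2 = 56
  Linden: 8·4 + 7·1 + 2·5 = 49
  Harrow: 8·0 + 7·2 + 2·3 = 20
  Glendale: 8·1 + 7·3 + 2·0 = 29
  Claremont: 8·2 + 7·0 + 2·1 = 18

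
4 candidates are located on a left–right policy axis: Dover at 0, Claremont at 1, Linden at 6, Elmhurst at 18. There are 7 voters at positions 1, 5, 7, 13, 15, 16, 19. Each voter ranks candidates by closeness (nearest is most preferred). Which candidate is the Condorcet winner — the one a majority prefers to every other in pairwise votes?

With single-peaked preferences on a line, the Condorcet winner is the candidate closest to the median voter.
The median voter (position 13) is closest to Elmhurst at 18.
Check: Elmhurst vs Claremont — voters closer to Elmhurst: 4 of 7.

Elmhurst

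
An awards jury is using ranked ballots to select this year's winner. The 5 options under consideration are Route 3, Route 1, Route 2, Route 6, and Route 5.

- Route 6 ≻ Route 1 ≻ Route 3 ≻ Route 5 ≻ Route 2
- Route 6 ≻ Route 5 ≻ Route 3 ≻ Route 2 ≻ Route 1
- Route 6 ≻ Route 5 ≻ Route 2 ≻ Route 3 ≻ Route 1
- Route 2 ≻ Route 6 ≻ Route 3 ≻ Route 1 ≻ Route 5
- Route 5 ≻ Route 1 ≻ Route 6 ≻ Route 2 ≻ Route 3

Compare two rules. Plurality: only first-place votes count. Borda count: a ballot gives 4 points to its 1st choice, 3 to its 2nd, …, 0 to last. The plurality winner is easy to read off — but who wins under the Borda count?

Route 6

Plurality first-place counts: Route 3 0, Route 1 0, Route 2 1, Route 6 3, Route 5 1 → Route 6.
Borda totals: Route 3 7, Route 1 7, Route 2 8, Route 6 17, Route 5 11 → Route 6.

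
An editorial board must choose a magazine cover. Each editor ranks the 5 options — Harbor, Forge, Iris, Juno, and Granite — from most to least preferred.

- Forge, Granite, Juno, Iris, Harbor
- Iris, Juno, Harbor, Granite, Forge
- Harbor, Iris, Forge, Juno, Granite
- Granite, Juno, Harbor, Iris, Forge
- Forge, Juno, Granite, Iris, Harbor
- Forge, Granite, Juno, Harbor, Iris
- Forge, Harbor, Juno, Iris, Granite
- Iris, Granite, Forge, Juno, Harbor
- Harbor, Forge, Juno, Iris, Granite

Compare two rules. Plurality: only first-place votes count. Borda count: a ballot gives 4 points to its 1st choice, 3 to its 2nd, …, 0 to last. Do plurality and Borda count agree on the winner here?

Yes

Plurality first-place counts: Harbor 2, Forge 4, Iris 2, Juno 0, Granite 1 → Forge.
Borda totals: Harbor 16, Forge 23, Iris 16, Juno 19, Granite 16 → Forge.
The two rules agree on Forge.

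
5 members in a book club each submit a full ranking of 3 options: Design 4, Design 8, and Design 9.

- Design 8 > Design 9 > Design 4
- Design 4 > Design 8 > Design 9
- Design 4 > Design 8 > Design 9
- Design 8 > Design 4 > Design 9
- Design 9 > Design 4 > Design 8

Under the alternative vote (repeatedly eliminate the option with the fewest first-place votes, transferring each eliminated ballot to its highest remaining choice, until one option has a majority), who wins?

Design 4

Round 1: Design 4 2, Design 8 2, Design 9 1. Design 9 has the fewest and is eliminated.
Round 2: Design 4 3, Design 8 2. Design 4 has a majority.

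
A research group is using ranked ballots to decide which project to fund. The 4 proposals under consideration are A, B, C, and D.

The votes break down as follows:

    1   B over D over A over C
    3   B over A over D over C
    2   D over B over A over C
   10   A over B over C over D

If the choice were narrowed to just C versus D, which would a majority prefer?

C

Ballots ranking C above D: 10.
Ballots ranking D above C: 1+3+2 = 6.
C wins the head-to-head, 10–6.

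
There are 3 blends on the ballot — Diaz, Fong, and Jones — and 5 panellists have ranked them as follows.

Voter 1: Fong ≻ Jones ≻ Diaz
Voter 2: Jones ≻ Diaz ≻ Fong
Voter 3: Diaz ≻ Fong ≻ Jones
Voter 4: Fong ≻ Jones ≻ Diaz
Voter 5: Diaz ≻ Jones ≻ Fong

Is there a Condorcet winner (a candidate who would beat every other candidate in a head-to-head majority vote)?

No

Head-to-head results (5 voters total):
Diaz vs Fong: Diaz wins 3–2.
Diaz vs Jones: Jones wins 3–2.
Fong vs Jones: Fong wins 3–2.
No candidate beats all others: Diaz beats Fong beats Jones beats Diaz, a majority cycle.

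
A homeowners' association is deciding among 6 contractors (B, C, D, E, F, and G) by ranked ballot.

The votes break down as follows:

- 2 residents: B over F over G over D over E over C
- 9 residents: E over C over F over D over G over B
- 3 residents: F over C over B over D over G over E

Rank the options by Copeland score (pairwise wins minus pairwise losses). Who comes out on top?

Pairwise results:
  B vs C: C wins 12–2.
  B vs D: D wins 9–5.
  B vs E: E wins 9–5.
  B vs F: F wins 12–2.
  B vs G: G wins 9–5.
  C vs D: C wins 12–2.
  C vs E: E wins 11–3.
  C vs F: C wins 9–5.
  C vs G: C wins 12–2.
  D vs E: E wins 9–5.
  D vs F: F wins 14–0.
  D vs G: D wins 12–2.
  E vs F: E wins 9–5.
  E vs G: E wins 9–5.
  F vs G: F wins 14–0.
Copeland scores (wins − losses):
  B: 0 − 5 = -5
  C: 4 − 1 = 3
  D: 2 − 3 = -1
  E: 5 − 0 = 5
  F: 3 − 2 = 1
  G: 1 − 4 = -3
E has the best Copeland score.

E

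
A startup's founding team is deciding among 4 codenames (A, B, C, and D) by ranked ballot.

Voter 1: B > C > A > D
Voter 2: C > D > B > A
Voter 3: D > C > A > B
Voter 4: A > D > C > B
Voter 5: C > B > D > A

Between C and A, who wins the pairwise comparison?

Ballots ranking C above A: 4.
Ballots ranking A above C: 1.
C wins the head-to-head, 4–1.

C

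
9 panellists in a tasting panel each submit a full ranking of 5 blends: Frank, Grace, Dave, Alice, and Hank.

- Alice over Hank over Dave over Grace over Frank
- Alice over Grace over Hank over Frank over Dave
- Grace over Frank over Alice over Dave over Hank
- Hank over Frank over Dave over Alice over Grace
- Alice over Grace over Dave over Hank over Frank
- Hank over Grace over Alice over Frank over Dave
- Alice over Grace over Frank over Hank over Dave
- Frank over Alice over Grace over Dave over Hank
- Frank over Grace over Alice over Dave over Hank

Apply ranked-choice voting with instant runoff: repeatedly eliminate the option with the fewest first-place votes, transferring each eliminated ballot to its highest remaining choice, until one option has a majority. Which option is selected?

Alice

Round 1: Alice 4, Frank 2, Hank 2, Grace 1, Dave 0. Dave has the fewest and is eliminated.
Round 2: Alice 4, Frank 2, Hank 2, Grace 1. Grace has the fewest and is eliminated.
Round 3: Alice 4, Frank 3, Hank 2. Hank has the fewest and is eliminated.
Round 4: Alice 5, Frank 4. Alice has a majority.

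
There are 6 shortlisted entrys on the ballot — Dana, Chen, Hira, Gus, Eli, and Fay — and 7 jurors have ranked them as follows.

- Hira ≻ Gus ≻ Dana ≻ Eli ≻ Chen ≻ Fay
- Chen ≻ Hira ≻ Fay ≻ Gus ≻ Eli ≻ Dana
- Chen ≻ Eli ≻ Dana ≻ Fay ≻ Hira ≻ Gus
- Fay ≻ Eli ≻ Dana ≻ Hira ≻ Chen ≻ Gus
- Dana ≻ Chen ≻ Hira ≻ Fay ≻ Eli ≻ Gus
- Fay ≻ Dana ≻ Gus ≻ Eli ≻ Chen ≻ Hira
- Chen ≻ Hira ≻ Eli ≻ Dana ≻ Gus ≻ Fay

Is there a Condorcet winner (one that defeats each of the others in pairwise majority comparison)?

No

Head-to-head results (7 voters total):
Dana vs Chen: Dana wins 4–3.
Dana vs Hira: Dana wins 4–3.
Dana vs Gus: Dana wins 5–2.
Dana vs Eli: Eli wins 4–3.
Dana vs Fay: Dana wins 4–3.
Chen vs Hira: Chen wins 5–2.
Chen vs Gus: Chen wins 5–2.
Chen vs Eli: Chen wins 4–3.
Chen vs Fay: Chen wins 5–2.
Hira vs Gus: Hira wins 6–1.
Hira vs Eli: Hira wins 4–3.
Hira vs Fay: Hira wins 4–3.
Gus vs Eli: Eli wins 4–3.
Gus vs Fay: Fay wins 5–2.
Eli vs Fay: Fay wins 4–3.
No candidate beats all others: Dana beats Chen beats Eli beats Dana, a majority cycle.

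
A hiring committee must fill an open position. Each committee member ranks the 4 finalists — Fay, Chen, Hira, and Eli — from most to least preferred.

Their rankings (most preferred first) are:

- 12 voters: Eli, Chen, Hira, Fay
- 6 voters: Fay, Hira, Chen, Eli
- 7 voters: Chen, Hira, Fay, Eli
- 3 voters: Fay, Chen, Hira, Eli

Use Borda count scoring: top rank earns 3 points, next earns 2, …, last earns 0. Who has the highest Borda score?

Borda scores:
  Fay: 12·0 + 6·3 + 7·1 + 3·3 = 34
  Chen: 12·2 + 6·1 + 7·3 + 3·2 = 57
  Hira: 12·1 + 6·2 + 7·2 + 3·1 = 41
  Eli: 12·3 + 6·0 + 7·0 + 3·0 = 36
Chen has the highest total.

Chen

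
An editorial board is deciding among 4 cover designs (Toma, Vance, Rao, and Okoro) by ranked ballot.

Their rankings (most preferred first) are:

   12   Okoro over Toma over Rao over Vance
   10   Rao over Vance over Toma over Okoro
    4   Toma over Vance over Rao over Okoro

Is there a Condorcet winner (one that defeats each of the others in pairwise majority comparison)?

Yes

Head-to-head results (26 voters total):
Toma vs Vance: Toma wins 16–10.
Toma vs Rao: Toma wins 16–10.
Toma vs Okoro: Toma wins 14–12.
Vance vs Rao: Rao wins 22–4.
Vance vs Okoro: Vance wins 14–12.
Rao vs Okoro: Rao wins 14–12.
Toma beats each rival — Vance (16–10), Rao (16–10), Okoro (14–12) — so Toma is the Condorcet winner.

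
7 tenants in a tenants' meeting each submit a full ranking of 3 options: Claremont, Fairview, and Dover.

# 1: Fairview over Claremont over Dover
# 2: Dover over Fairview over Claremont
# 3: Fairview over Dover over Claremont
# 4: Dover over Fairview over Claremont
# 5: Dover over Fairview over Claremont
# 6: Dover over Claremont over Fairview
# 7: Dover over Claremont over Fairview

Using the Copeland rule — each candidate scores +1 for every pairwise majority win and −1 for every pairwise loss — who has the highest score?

Dover

Pairwise results:
  Claremont vs Fairview: Fairview wins 5–2.
  Claremont vs Dover: Dover wins 6–1.
  Fairview vs Dover: Dover wins 5–2.
Copeland scores (wins − losses):
  Claremont: 0 − 2 = -2
  Fairview: 1 − 1 = 0
  Dover: 2 − 0 = 2
Dover has the best Copeland score.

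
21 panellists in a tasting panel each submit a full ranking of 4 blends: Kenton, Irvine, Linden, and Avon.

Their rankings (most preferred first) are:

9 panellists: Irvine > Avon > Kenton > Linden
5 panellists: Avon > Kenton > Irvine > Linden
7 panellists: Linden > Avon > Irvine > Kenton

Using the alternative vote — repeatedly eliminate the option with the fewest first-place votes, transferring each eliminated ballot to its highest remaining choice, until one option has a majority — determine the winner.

Round 1: Irvine 9, Linden 7, Avon 5, Kenton 0. Kenton has the fewest and is eliminated.
Round 2: Irvine 9, Linden 7, Avon 5. Avon has the fewest and is eliminated.
Round 3: Irvine 14, Linden 7. Irvine has a majority.

Irvine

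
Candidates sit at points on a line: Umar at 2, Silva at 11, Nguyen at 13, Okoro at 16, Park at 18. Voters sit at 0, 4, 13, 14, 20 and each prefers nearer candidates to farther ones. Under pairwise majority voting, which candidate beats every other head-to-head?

Nguyen

With single-peaked preferences on a line, the Condorcet winner is the candidate closest to the median voter.
The median voter (position 13) is closest to Nguyen at 13.
Check: Nguyen vs Park — voters closer to Nguyen: 4 of 5.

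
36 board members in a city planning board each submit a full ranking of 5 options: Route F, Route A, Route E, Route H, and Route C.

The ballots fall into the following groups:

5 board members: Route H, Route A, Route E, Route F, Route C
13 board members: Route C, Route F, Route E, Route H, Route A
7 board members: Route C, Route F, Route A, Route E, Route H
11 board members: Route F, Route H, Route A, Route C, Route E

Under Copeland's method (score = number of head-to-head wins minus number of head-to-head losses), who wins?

Route C

Pairwise results:
  Route F vs Route A: Route F wins 31–5.
  Route F vs Route E: Route F wins 31–5.
  Route F vs Route H: Route F wins 31–5.
  Route F vs Route C: Route C wins 20–16.
  Route A vs Route E: Route A wins 23–13.
  Route A vs Route H: Route H wins 29–7.
  Route A vs Route C: Route C wins 20–16.
  Route E vs Route H: Route E wins 20–16.
  Route E vs Route C: Route C wins 31–5.
  Route H vs Route C: Route C wins 20–16.
Copeland scores (wins − losses):
  Route F: 3 − 1 = 2
  Route A: 1 − 3 = -2
  Route E: 1 − 3 = -2
  Route H: 1 − 3 = -2
  Route C: 4 − 0 = 4
Route C has the best Copeland score.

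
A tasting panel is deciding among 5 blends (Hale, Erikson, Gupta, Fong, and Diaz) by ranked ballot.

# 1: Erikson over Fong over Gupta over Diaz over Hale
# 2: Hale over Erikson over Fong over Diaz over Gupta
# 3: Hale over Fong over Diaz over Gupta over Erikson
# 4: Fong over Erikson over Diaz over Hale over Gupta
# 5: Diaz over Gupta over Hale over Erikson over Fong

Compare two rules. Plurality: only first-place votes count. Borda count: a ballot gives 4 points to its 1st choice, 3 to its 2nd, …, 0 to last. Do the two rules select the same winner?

No

Plurality first-place counts: Hale 2, Erikson 1, Gupta 0, Fong 1, Diaz 1 → Hale.
Borda totals: Hale 11, Erikson 11, Gupta 6, Fong 12, Diaz 10 → Fong.
The two rules disagree: plurality picks Hale, Borda picks Fong.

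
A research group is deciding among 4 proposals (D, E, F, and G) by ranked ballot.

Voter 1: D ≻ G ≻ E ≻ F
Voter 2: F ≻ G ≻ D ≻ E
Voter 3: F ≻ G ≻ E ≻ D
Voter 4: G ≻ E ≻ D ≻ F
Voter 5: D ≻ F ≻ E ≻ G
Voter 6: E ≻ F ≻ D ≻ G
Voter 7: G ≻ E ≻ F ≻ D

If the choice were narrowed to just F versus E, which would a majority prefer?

Ballots ranking F above E: 3.
Ballots ranking E above F: 4.
E wins the head-to-head, 4–3.

E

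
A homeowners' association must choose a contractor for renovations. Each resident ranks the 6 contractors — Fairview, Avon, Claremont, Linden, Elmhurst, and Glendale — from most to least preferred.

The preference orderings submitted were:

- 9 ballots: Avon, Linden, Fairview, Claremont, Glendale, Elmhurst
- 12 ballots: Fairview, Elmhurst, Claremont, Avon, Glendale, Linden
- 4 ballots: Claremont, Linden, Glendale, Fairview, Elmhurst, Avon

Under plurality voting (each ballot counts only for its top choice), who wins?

First-place vote totals:
  Fairview: 12
  Avon: 9
  Claremont: 4
  Linden: 0
  Elmhurst: 0
  Glendale: 0
Fairview has the most first-place votes.

Fairview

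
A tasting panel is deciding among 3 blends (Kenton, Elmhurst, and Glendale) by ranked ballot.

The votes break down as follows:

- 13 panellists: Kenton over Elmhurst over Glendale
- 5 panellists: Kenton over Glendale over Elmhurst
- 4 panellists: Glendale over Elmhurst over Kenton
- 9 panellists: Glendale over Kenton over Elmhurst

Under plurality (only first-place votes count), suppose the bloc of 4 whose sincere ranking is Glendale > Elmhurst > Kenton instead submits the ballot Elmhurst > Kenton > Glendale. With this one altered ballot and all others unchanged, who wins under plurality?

First-place totals with the altered ballot: Kenton 18, Elmhurst 4, Glendale 9.
The winner is unchanged: still Kenton.

Kenton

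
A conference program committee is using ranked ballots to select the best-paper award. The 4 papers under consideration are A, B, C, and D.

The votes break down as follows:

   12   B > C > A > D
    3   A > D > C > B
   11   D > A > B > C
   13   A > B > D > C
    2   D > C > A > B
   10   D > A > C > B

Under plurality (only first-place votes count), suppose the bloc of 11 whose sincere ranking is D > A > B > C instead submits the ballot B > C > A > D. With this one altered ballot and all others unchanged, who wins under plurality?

First-place totals with the altered ballot: A 16, B 23, C 0, D 12.
The switch changes the winner from D to B.

B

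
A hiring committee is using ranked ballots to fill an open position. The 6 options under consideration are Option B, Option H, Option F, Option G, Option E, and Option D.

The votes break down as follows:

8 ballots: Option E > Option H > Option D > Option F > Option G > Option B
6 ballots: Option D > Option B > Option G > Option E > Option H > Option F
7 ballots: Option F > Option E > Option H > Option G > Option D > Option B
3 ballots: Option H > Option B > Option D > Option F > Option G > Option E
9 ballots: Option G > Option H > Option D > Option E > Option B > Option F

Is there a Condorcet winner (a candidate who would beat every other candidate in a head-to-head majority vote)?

Head-to-head results (33 voters total):
Option B vs Option H: Option H wins 27–6.
Option B vs Option F: Option B wins 18–15.
Option B vs Option G: Option G wins 24–9.
Option B vs Option E: Option E wins 24–9.
Option B vs Option D: Option D wins 30–3.
Option H vs Option F: Option H wins 26–7.
Option H vs Option G: Option H wins 18–15.
Option H vs Option E: Option E wins 21–12.
Option H vs Option D: Option H wins 27–6.
Option F vs Option G: Option F wins 18–15.
Option F vs Option E: Option E wins 23–10.
Option F vs Option D: Option D wins 26–7.
Option G vs Option E: Option G wins 18–15.
Option G vs Option D: Option D wins 17–16.
Option E vs Option D: Option D wins 18–15.
No candidate beats all others: Option B beats Option F beats Option G beats Option B, a majority cycle.

No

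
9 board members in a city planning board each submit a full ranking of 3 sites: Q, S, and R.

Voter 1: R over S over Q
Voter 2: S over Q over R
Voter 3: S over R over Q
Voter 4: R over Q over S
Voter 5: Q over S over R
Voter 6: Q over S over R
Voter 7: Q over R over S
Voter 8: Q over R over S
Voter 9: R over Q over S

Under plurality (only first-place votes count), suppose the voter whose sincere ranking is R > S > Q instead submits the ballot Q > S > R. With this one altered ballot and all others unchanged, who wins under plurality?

Q

First-place totals with the altered ballot: Q 5, S 2, R 2.
The winner is unchanged: still Q.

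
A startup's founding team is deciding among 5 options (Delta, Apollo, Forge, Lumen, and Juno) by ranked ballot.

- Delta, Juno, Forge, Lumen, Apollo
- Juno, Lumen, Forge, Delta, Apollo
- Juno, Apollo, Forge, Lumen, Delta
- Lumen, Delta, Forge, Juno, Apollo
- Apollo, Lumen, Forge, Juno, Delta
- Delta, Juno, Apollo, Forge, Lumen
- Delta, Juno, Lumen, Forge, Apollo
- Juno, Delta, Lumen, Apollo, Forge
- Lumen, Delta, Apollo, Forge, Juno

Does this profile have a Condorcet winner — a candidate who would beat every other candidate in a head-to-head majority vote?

No

Head-to-head results (9 voters total):
Delta vs Apollo: Delta wins 7–2.
Delta vs Forge: Delta wins 6–3.
Delta vs Lumen: Lumen wins 5–4.
Delta vs Juno: Delta wins 5–4.
Apollo vs Forge: Apollo wins 5–4.
Apollo vs Lumen: Lumen wins 6–3.
Apollo vs Juno: Juno wins 7–2.
Forge vs Lumen: Lumen wins 6–3.
Forge vs Juno: Juno wins 6–3.
Lumen vs Juno: Juno wins 6–3.
No candidate beats all others: Delta beats Juno beats Lumen beats Delta, a majority cycle.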